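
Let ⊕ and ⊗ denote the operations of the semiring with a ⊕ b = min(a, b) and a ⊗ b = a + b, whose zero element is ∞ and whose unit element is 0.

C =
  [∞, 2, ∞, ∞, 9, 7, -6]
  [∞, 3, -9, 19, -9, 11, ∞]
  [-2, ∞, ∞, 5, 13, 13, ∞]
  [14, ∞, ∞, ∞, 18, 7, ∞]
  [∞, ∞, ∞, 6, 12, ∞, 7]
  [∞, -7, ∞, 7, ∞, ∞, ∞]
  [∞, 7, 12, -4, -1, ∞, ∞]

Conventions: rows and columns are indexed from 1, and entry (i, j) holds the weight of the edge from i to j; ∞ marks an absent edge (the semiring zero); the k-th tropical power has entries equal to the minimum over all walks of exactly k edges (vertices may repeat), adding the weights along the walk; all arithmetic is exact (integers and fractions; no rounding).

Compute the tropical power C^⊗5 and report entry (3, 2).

C^⊗2:
  [∞, 0, -7, -10, -7, 13, 16]
  [-11, 4, -6, -4, -6, 4, -2]
  [19, 0, ∞, 19, 7, 5, -8]
  [∞, 0, ∞, 14, 23, 21, 8]
  [20, 14, 19, 3, 6, 13, 19]
  [21, -4, -16, 12, -16, 4, ∞]
  [10, 10, -2, 5, -2, 3, 6]
C^⊗3:
  [-9, 3, -9, -2, -9, -3, 0]
  [-8, -9, -5, -6, -5, -4, -17]
  [33, -2, -9, -12, -9, 11, 13]
  [28, 3, -9, 4, -9, 11, 30]
  [17, 6, 5, 12, 5, 10, 13]
  [-18, -3, -13, -11, -13, -3, -9]
  [-4, -4, 1, 2, 1, 11, 4]
C^⊗4:
  [-11, -10, -6, -4, -6, -2, -15]
  [-7, -11, -18, -21, -18, -1, -14]
  [-11, 1, -11, -4, -11, -5, -2]
  [-11, 4, -6, -4, -6, 4, -2]
  [3, 3, -3, 9, -3, 17, 11]
  [-15, -16, -12, -13, -12, -11, -24]
  [-1, -2, -13, 0, -13, 3, -10]
C^⊗5:
  [-8, -9, -19, -19, -19, -4, -17]
  [-20, -8, -20, -18, -20, -14, -13]
  [-13, -12, -8, -6, -8, -4, -17]
  [-8, -9, -5, -6, -5, -4, -17]
  [-5, 5, -6, 2, -6, 10, -3]
  [-14, -18, -25, -28, -25, -8, -21]
  [-15, -4, -11, -14, -11, 0, -7]
Key observation: the optimum is the walk 3->1->7->4->6->2, with weight (-2) + (-6) + (-4) + 7 + (-7) = -12.
Optimal value attained by: walk 3->1->7->4->6->2.
Answer: (C^⊗5)[3][2] = -12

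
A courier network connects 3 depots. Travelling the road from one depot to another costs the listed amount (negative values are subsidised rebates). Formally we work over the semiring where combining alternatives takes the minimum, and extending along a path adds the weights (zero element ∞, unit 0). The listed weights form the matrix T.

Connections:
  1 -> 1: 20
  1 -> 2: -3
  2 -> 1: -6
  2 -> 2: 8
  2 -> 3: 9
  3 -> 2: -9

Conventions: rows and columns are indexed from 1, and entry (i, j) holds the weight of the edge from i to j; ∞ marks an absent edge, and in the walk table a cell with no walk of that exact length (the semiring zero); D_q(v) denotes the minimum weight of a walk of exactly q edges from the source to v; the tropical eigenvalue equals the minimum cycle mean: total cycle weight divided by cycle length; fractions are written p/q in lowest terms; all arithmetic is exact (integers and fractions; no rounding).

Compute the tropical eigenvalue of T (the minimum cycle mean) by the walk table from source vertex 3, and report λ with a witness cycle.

q=0: [∞, ∞, 0]
q=1: [∞, -9, ∞]
q=2: [-15, -1, 0]
q=3: [-7, -18, 8]
Optimal cycle mean attained by: cycle 1->2->1, total (-3) + (-6), length 2.
Answer: λ = -9/2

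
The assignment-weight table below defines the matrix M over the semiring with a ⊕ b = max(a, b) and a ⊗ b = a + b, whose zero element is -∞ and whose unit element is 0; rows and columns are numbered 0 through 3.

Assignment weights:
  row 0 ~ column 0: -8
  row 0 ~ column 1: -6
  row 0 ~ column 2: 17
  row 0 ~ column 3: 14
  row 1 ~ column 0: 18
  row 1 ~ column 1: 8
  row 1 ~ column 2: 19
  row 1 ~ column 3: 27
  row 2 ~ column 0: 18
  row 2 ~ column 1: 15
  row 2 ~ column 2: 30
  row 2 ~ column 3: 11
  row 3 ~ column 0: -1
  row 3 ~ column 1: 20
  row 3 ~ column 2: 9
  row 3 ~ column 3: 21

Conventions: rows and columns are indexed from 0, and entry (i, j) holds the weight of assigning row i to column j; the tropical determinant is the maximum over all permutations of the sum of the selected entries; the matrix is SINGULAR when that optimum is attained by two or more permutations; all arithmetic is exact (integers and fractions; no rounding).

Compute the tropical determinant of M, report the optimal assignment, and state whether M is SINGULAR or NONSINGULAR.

σ = (0, 1, 2, 3): (-8) + 8 + 30 + 21 = 51
σ = (0, 1, 3, 2): (-8) + 8 + 11 + 9 = 20
σ = (0, 2, 1, 3): (-8) + 19 + 15 + 21 = 47
σ = (0, 2, 3, 1): (-8) + 19 + 11 + 20 = 42
σ = (0, 3, 1, 2): (-8) + 27 + 15 + 9 = 43
σ = (0, 3, 2, 1): (-8) + 27 + 30 + 20 = 69
σ = (1, 0, 2, 3): (-6) + 18 + 30 + 21 = 63
σ = (1, 0, 3, 2): (-6) + 18 + 11 + 9 = 32
σ = (1, 2, 0, 3): (-6) + 19 + 18 + 21 = 52
σ = (1, 2, 3, 0): (-6) + 19 + 11 + (-1) = 23
σ = (1, 3, 0, 2): (-6) + 27 + 18 + 9 = 48
σ = (1, 3, 2, 0): (-6) + 27 + 30 + (-1) = 50
σ = (2, 0, 1, 3): 17 + 18 + 15 + 21 = 71
σ = (2, 0, 3, 1): 17 + 18 + 11 + 20 = 66
σ = (2, 1, 0, 3): 17 + 8 + 18 + 21 = 64
σ = (2, 1, 3, 0): 17 + 8 + 11 + (-1) = 35
σ = (2, 3, 0, 1): 17 + 27 + 18 + 20 = 82
σ = (2, 3, 1, 0): 17 + 27 + 15 + (-1) = 58
σ = (3, 0, 1, 2): 14 + 18 + 15 + 9 = 56
σ = (3, 0, 2, 1): 14 + 18 + 30 + 20 = 82
σ = (3, 1, 0, 2): 14 + 8 + 18 + 9 = 49
σ = (3, 1, 2, 0): 14 + 8 + 30 + (-1) = 51
σ = (3, 2, 0, 1): 14 + 19 + 18 + 20 = 71
σ = (3, 2, 1, 0): 14 + 19 + 15 + (-1) = 47
Optimal value attained by: σ = (2, 3, 0, 1).
Answer: det⊕(M) = 82; verdict: SINGULAR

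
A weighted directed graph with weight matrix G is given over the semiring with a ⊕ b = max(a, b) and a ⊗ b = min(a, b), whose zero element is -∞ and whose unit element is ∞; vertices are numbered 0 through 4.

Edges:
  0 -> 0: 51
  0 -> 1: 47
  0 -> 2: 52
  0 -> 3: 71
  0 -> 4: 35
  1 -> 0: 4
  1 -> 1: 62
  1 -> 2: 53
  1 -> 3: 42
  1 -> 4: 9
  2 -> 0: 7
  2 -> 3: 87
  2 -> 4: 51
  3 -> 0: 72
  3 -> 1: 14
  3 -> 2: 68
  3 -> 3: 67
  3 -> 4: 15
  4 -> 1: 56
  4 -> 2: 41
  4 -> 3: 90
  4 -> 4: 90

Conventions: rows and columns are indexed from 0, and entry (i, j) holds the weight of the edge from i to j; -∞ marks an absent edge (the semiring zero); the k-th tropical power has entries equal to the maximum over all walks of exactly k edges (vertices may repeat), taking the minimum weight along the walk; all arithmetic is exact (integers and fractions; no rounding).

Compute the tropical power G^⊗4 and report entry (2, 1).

G^⊗2:
  [71, 47, 68, 67, 51]
  [42, 62, 53, 53, 51]
  [72, 51, 68, 67, 51]
  [67, 47, 67, 71, 51]
  [72, 56, 68, 90, 90]
G^⊗3:
  [67, 51, 67, 71, 51]
  [53, 62, 53, 53, 51]
  [67, 51, 67, 71, 51]
  [71, 51, 68, 67, 51]
  [72, 56, 68, 90, 90]
G^⊗4:
  [71, 51, 68, 67, 51]
  [53, 62, 53, 53, 51]
  [71, 51, 68, 67, 51]
  [67, 51, 67, 71, 51]
  [72, 56, 68, 90, 90]
Key observation: the optimum is the walk 2->3->2->4->1, with weight 87 min 68 min 51 min 56 = 51.
Optimal value attained by: walk 2->3->2->4->1.
Answer: (G^⊗4)[2][1] = 51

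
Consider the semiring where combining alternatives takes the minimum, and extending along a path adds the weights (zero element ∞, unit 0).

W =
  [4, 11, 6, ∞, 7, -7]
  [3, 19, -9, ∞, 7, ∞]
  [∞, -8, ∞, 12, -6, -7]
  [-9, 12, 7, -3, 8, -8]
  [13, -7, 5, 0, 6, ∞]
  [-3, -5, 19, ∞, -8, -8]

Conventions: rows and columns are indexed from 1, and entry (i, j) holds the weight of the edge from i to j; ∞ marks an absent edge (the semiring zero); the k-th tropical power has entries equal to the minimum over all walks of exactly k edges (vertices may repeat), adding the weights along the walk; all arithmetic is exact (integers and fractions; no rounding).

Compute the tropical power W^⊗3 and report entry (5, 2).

W^⊗2:
  [-10, -12, 2, 7, -15, -15]
  [7, -17, 9, 3, -15, -16]
  [-10, -13, -17, -6, -15, -15]
  [-12, -13, -3, -6, -16, -16]
  [-9, -3, -16, -3, -1, -8]
  [-11, -15, -14, -8, -16, -16]
W^⊗3:
  [-18, -22, -21, -15, -23, -23]
  [-19, -22, -26, -15, -24, -24]
  [-18, -25, -22, -15, -23, -24]
  [-19, -23, -22, -16, -24, -24]
  [-12, -24, -12, -6, -22, -23]
  [-19, -23, -24, -16, -24, -24]
Key observation: the optimum is the walk 5->2->3->2, with weight (-7) + (-9) + (-8) = -24.
Optimal value attained by: walk 5->2->3->2.
Answer: (W^⊗3)[5][2] = -24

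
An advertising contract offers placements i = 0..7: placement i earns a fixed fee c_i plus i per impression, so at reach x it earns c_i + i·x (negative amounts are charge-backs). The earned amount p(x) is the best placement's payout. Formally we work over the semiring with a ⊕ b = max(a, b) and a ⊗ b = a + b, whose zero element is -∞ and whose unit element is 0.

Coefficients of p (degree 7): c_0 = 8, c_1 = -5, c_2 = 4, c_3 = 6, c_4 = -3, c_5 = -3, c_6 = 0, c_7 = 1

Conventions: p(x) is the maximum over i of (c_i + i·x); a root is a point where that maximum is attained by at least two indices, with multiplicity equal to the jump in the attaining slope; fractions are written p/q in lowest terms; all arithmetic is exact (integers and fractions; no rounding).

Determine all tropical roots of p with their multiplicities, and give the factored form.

hull edge (i=0, c=8) to (i=3, c=6): slope -2/3, span 3
hull edge (i=3, c=6) to (i=7, c=1): slope -5/4, span 4
Factored form: p(x) = 1 ⊗ (x ⊕ 2/3) ⊗ (x ⊕ 2/3) ⊗ (x ⊕ 2/3) ⊗ (x ⊕ 5/4) ⊗ (x ⊕ 5/4) ⊗ (x ⊕ 5/4) ⊗ (x ⊕ 5/4)
Answer: roots = 2/3 (mult 3), 5/4 (mult 4)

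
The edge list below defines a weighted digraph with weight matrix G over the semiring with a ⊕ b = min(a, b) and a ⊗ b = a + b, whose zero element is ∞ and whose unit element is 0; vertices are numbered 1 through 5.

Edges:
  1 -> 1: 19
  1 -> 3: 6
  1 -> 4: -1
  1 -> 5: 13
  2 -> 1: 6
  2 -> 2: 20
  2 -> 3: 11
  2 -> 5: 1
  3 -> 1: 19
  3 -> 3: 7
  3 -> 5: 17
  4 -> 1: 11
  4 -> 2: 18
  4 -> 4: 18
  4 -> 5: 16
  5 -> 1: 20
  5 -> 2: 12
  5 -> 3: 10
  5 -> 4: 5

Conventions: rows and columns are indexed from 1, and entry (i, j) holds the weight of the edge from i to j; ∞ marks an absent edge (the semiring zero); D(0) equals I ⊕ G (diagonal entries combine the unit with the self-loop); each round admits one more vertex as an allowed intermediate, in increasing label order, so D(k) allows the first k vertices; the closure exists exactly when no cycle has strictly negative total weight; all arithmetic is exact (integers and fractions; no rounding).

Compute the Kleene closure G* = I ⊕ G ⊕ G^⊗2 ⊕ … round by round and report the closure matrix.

D(0):
  [0, ∞, 6, -1, 13]
  [6, 0, 11, ∞, 1]
  [19, ∞, 0, ∞, 17]
  [11, 18, ∞, 0, 16]
  [20, 12, 10, 5, 0]
D(1):
  [0, ∞, 6, -1, 13]
  [6, 0, 11, 5, 1]
  [19, ∞, 0, 18, 17]
  [11, 18, 17, 0, 16]
  [20, 12, 10, 5, 0]
D(2):
  [0, ∞, 6, -1, 13]
  [6, 0, 11, 5, 1]
  [19, ∞, 0, 18, 17]
  [11, 18, 17, 0, 16]
  [18, 12, 10, 5, 0]
D(3):
  [0, ∞, 6, -1, 13]
  [6, 0, 11, 5, 1]
  [19, ∞, 0, 18, 17]
  [11, 18, 17, 0, 16]
  [18, 12, 10, 5, 0]
D(4):
  [0, 17, 6, -1, 13]
  [6, 0, 11, 5, 1]
  [19, 36, 0, 18, 17]
  [11, 18, 17, 0, 16]
  [16, 12, 10, 5, 0]
D(5):
  [0, 17, 6, -1, 13]
  [6, 0, 11, 5, 1]
  [19, 29, 0, 18, 17]
  [11, 18, 17, 0, 16]
  [16, 12, 10, 5, 0]
Answer: G* = [[0, 17, 6, -1, 13], [6, 0, 11, 5, 1], [19, 29, 0, 18, 17], [11, 18, 17, 0, 16], [16, 12, 10, 5, 0]]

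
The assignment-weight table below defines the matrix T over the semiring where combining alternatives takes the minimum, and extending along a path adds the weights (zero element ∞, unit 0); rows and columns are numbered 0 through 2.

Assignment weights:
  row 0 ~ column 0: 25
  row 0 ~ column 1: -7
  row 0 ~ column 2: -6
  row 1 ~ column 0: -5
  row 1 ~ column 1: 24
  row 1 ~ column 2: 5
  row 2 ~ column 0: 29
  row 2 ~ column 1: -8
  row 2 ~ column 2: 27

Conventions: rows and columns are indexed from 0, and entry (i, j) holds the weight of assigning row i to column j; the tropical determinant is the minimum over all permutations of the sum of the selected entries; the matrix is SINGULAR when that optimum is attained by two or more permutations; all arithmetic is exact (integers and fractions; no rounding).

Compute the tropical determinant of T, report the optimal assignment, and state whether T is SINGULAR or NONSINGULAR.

σ = (0, 1, 2): 25 + 24 + 27 = 76
σ = (0, 2, 1): 25 + 5 + (-8) = 22
σ = (1, 0, 2): (-7) + (-5) + 27 = 15
σ = (1, 2, 0): (-7) + 5 + 29 = 27
σ = (2, 0, 1): (-6) + (-5) + (-8) = -19
σ = (2, 1, 0): (-6) + 24 + 29 = 47
Optimal value attained by: σ = (2, 0, 1).
Answer: det⊕(T) = -19; verdict: NONSINGULAR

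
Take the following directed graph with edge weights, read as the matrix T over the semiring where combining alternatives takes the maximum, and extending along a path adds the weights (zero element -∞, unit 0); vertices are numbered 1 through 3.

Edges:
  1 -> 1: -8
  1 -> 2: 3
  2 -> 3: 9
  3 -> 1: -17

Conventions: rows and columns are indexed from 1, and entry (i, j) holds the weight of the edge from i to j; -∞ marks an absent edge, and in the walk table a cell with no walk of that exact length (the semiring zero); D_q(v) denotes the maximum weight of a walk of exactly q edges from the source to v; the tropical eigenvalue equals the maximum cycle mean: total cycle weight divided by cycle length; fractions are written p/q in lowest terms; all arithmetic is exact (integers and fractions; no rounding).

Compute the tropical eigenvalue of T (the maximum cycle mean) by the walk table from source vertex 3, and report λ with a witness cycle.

q=0: [-∞, -∞, 0]
q=1: [-17, -∞, -∞]
q=2: [-25, -14, -∞]
q=3: [-33, -22, -5]
Optimal cycle mean attained by: cycle 1->2->3->1, total 3 + 9 + (-17), length 3.
Answer: λ = -5/3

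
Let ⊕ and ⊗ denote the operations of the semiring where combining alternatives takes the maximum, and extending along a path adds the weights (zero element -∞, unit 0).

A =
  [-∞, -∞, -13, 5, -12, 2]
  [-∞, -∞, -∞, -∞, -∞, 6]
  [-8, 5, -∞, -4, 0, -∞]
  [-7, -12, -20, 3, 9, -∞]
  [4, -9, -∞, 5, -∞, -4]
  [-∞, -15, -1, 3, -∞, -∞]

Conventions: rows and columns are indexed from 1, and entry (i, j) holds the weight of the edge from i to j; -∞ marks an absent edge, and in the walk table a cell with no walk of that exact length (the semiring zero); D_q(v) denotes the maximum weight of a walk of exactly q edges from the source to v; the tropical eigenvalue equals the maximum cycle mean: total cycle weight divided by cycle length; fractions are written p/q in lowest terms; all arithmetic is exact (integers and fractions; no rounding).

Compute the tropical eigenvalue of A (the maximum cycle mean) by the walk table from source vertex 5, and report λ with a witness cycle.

q=0: [-∞, -∞, -∞, -∞, 0, -∞]
q=1: [4, -9, -∞, 5, -∞, -4]
q=2: [-2, -7, -5, 9, 14, 6]
q=3: [18, 5, 5, 19, 18, 10]
q=4: [22, 10, 9, 23, 28, 20]
q=5: [32, 19, 19, 33, 32, 24]
q=6: [36, 24, 23, 37, 42, 34]
Optimal cycle mean attained by: cycle 4->5->4, total 9 + 5, length 2.
Answer: λ = 7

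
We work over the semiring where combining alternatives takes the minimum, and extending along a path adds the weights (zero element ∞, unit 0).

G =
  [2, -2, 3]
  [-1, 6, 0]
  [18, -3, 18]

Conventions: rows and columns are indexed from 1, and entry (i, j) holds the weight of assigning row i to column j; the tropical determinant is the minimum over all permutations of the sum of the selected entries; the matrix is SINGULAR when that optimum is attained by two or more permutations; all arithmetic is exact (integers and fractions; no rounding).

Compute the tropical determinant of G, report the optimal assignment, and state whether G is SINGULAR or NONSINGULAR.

σ = (1, 2, 3): 2 + 6 + 18 = 26
σ = (1, 3, 2): 2 + 0 + (-3) = -1
σ = (2, 1, 3): (-2) + (-1) + 18 = 15
σ = (2, 3, 1): (-2) + 0 + 18 = 16
σ = (3, 1, 2): 3 + (-1) + (-3) = -1
σ = (3, 2, 1): 3 + 6 + 18 = 27
Optimal value attained by: σ = (1, 3, 2).
Answer: det⊕(G) = -1; verdict: SINGULAR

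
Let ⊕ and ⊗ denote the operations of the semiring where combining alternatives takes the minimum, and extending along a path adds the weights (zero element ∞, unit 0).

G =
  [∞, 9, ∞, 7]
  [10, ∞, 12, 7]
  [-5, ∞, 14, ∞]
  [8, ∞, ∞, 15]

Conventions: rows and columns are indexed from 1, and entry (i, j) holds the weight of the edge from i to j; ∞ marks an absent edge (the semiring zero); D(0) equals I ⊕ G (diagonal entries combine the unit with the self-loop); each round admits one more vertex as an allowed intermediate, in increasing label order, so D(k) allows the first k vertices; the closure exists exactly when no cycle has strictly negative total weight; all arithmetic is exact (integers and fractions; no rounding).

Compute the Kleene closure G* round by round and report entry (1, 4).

D(0):
  [0, 9, ∞, 7]
  [10, 0, 12, 7]
  [-5, ∞, 0, ∞]
  [8, ∞, ∞, 0]
D(1):
  [0, 9, ∞, 7]
  [10, 0, 12, 7]
  [-5, 4, 0, 2]
  [8, 17, ∞, 0]
D(2):
  [0, 9, 21, 7]
  [10, 0, 12, 7]
  [-5, 4, 0, 2]
  [8, 17, 29, 0]
D(3):
  [0, 9, 21, 7]
  [7, 0, 12, 7]
  [-5, 4, 0, 2]
  [8, 17, 29, 0]
D(4):
  [0, 9, 21, 7]
  [7, 0, 12, 7]
  [-5, 4, 0, 2]
  [8, 17, 29, 0]
Answer: G*[1][4] = 7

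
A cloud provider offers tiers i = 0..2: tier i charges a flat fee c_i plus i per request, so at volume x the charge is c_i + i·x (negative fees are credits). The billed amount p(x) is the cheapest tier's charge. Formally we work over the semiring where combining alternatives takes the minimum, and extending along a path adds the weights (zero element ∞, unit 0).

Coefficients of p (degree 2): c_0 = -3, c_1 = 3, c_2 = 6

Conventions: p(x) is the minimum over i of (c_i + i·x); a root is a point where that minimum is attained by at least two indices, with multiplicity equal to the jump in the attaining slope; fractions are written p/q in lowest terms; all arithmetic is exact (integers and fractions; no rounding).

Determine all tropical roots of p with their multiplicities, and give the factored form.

hull edge (i=0, c=-3) to (i=2, c=6): slope 9/2, span 2
Factored form: p(x) = 6 ⊗ (x ⊕ (-9/2)) ⊗ (x ⊕ (-9/2))
Answer: roots = -9/2 (mult 2)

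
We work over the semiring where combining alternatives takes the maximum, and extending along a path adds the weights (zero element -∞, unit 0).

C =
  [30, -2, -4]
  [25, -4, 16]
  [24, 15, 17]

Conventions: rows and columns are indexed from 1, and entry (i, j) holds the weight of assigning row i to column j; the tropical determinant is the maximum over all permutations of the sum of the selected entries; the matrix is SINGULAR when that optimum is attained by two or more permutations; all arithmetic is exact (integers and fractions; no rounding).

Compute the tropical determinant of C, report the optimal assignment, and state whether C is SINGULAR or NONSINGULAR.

σ = (1, 2, 3): 30 + (-4) + 17 = 43
σ = (1, 3, 2): 30 + 16 + 15 = 61
σ = (2, 1, 3): (-2) + 25 + 17 = 40
σ = (2, 3, 1): (-2) + 16 + 24 = 38
σ = (3, 1, 2): (-4) + 25 + 15 = 36
σ = (3, 2, 1): (-4) + (-4) + 24 = 16
Optimal value attained by: σ = (1, 3, 2).
Answer: det⊕(C) = 61; verdict: NONSINGULAR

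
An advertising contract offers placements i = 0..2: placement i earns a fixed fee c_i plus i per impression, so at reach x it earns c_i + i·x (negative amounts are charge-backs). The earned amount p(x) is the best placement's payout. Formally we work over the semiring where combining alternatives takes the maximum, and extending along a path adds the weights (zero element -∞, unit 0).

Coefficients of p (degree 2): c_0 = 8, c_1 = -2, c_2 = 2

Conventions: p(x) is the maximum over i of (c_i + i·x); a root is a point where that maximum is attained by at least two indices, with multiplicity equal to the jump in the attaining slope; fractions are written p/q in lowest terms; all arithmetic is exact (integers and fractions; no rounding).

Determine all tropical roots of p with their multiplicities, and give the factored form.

hull edge (i=0, c=8) to (i=2, c=2): slope -3, span 2
Factored form: p(x) = 2 ⊗ (x ⊕ 3) ⊗ (x ⊕ 3)
Answer: roots = 3 (mult 2)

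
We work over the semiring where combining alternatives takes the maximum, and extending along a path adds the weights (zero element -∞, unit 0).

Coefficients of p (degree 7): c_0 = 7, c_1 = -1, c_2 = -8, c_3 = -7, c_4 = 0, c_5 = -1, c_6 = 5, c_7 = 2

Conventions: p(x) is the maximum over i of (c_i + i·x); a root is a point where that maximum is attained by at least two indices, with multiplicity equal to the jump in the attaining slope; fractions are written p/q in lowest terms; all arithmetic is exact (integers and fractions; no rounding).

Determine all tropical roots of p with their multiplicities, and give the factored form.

hull edge (i=0, c=7) to (i=6, c=5): slope -1/3, span 6
hull edge (i=6, c=5) to (i=7, c=2): slope -3, span 1
Factored form: p(x) = 2 ⊗ (x ⊕ 1/3) ⊗ (x ⊕ 1/3) ⊗ (x ⊕ 1/3) ⊗ (x ⊕ 1/3) ⊗ (x ⊕ 1/3) ⊗ (x ⊕ 1/3) ⊗ (x ⊕ 3)
Answer: roots = 1/3 (mult 6), 3 (mult 1)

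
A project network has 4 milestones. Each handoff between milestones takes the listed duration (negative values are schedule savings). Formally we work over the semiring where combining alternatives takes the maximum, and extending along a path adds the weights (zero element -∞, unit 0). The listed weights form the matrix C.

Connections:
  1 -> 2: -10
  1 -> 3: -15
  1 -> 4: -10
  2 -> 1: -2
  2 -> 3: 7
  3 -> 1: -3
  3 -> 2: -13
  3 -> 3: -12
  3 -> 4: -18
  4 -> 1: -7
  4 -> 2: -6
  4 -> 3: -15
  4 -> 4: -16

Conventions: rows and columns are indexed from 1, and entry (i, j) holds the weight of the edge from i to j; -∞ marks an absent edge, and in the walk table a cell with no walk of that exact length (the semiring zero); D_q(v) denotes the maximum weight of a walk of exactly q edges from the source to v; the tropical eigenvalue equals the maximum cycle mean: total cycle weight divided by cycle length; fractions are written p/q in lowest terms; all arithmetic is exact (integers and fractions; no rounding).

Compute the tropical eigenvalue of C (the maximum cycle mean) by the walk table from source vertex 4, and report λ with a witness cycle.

q=0: [-∞, -∞, -∞, 0]
q=1: [-7, -6, -15, -16]
q=2: [-8, -17, 1, -17]
q=3: [-2, -12, -10, -17]
q=4: [-13, -12, -5, -12]
Optimal cycle mean attained by: cycle 1->2->3->1, total (-10) + 7 + (-3), length 3.
Answer: λ = -2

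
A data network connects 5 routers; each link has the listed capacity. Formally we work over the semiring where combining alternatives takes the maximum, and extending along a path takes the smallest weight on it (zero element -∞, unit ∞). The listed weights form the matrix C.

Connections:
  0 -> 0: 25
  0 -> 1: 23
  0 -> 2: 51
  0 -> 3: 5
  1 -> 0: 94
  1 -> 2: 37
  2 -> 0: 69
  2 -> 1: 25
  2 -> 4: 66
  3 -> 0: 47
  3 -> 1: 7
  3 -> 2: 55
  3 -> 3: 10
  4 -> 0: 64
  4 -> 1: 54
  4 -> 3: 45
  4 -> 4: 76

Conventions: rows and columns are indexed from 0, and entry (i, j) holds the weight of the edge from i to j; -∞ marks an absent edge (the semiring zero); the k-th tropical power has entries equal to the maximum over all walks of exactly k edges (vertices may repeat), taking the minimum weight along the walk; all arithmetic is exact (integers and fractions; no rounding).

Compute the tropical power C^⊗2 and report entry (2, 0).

C^⊗2:
  [51, 25, 25, 5, 51]
  [37, 25, 51, 5, 37]
  [64, 54, 51, 45, 66]
  [55, 25, 47, 10, 55]
  [64, 54, 51, 45, 76]
Key observation: the optimum is the walk 2->4->0, with weight 66 min 64 = 64.
Optimal value attained by: walk 2->4->0.
Answer: (C^⊗2)[2][0] = 64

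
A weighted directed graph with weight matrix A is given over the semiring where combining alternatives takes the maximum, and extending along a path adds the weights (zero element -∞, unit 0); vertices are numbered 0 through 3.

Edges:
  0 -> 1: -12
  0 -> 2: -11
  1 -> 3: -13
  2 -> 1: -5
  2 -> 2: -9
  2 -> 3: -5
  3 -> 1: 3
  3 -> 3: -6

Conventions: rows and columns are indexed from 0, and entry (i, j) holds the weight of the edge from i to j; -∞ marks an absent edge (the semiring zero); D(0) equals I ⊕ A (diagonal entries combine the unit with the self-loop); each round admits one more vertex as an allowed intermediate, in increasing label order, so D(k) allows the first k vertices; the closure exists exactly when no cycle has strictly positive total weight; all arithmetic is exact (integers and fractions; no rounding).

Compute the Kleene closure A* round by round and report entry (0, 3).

D(0):
  [0, -12, -11, -∞]
  [-∞, 0, -∞, -13]
  [-∞, -5, 0, -5]
  [-∞, 3, -∞, 0]
D(1):
  [0, -12, -11, -∞]
  [-∞, 0, -∞, -13]
  [-∞, -5, 0, -5]
  [-∞, 3, -∞, 0]
D(2):
  [0, -12, -11, -25]
  [-∞, 0, -∞, -13]
  [-∞, -5, 0, -5]
  [-∞, 3, -∞, 0]
D(3):
  [0, -12, -11, -16]
  [-∞, 0, -∞, -13]
  [-∞, -5, 0, -5]
  [-∞, 3, -∞, 0]
D(4):
  [0, -12, -11, -16]
  [-∞, 0, -∞, -13]
  [-∞, -2, 0, -5]
  [-∞, 3, -∞, 0]
Answer: A*[0][3] = -16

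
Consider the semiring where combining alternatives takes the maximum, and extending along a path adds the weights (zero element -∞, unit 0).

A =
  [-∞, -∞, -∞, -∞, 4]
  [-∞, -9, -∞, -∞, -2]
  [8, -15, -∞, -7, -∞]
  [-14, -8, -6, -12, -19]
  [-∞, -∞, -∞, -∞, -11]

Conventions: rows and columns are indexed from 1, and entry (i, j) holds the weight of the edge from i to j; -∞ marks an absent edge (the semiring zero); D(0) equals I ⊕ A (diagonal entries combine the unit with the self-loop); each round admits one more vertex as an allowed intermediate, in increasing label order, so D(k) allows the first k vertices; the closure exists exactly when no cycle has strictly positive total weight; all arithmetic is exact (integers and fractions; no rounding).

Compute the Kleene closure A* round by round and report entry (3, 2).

D(0):
  [0, -∞, -∞, -∞, 4]
  [-∞, 0, -∞, -∞, -2]
  [8, -15, 0, -7, -∞]
  [-14, -8, -6, 0, -19]
  [-∞, -∞, -∞, -∞, 0]
D(1):
  [0, -∞, -∞, -∞, 4]
  [-∞, 0, -∞, -∞, -2]
  [8, -15, 0, -7, 12]
  [-14, -8, -6, 0, -10]
  [-∞, -∞, -∞, -∞, 0]
D(2):
  [0, -∞, -∞, -∞, 4]
  [-∞, 0, -∞, -∞, -2]
  [8, -15, 0, -7, 12]
  [-14, -8, -6, 0, -10]
  [-∞, -∞, -∞, -∞, 0]
D(3):
  [0, -∞, -∞, -∞, 4]
  [-∞, 0, -∞, -∞, -2]
  [8, -15, 0, -7, 12]
  [2, -8, -6, 0, 6]
  [-∞, -∞, -∞, -∞, 0]
D(4):
  [0, -∞, -∞, -∞, 4]
  [-∞, 0, -∞, -∞, -2]
  [8, -15, 0, -7, 12]
  [2, -8, -6, 0, 6]
  [-∞, -∞, -∞, -∞, 0]
D(5):
  [0, -∞, -∞, -∞, 4]
  [-∞, 0, -∞, -∞, -2]
  [8, -15, 0, -7, 12]
  [2, -8, -6, 0, 6]
  [-∞, -∞, -∞, -∞, 0]
Answer: A*[3][2] = -15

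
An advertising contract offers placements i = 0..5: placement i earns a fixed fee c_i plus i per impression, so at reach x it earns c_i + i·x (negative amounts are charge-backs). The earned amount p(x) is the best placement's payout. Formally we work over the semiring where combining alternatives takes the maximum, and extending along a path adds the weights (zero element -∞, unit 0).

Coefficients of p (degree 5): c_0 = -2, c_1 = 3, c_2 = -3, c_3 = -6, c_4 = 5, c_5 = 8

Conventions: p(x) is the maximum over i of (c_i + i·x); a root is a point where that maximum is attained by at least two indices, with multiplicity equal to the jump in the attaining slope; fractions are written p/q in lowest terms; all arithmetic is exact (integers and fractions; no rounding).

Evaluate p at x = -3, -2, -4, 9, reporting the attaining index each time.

p(-3) = max(-2+0·(-3)=-2, 3+1·(-3)=0, -3+2·(-3)=-9, -6+3·(-3)=-15, 5+4·(-3)=-7, 8+5·(-3)=-7) = 0 (attained by i=1)
p(-2) = max(-2+0·(-2)=-2, 3+1·(-2)=1, -3+2·(-2)=-7, -6+3·(-2)=-12, 5+4·(-2)=-3, 8+5·(-2)=-2) = 1 (attained by i=1)
p(-4) = max(-2+0·(-4)=-2, 3+1·(-4)=-1, -3+2·(-4)=-11, -6+3·(-4)=-18, 5+4·(-4)=-11, 8+5·(-4)=-12) = -1 (attained by i=1)
p(9) = max(-2+0·9=-2, 3+1·9=12, -3+2·9=15, -6+3·9=21, 5+4·9=41, 8+5·9=53) = 53 (attained by i=5)
Answer: p(-3) = 0; p(-2) = 1; p(-4) = -1; p(9) = 53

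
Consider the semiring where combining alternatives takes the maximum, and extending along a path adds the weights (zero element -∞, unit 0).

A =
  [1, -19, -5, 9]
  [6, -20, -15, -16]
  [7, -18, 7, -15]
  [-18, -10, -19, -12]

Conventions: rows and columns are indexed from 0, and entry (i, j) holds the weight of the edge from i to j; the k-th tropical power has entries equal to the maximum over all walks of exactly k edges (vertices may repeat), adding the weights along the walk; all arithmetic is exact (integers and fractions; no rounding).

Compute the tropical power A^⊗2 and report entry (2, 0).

A^⊗2:
  [2, -1, 2, 10]
  [7, -13, 1, 15]
  [14, -11, 14, 16]
  [-4, -22, -12, -9]
Key observation: the optimum is the walk 2->2->0, with weight 7 + 7 = 14.
Optimal value attained by: walk 2->2->0.
Answer: (A^⊗2)[2][0] = 14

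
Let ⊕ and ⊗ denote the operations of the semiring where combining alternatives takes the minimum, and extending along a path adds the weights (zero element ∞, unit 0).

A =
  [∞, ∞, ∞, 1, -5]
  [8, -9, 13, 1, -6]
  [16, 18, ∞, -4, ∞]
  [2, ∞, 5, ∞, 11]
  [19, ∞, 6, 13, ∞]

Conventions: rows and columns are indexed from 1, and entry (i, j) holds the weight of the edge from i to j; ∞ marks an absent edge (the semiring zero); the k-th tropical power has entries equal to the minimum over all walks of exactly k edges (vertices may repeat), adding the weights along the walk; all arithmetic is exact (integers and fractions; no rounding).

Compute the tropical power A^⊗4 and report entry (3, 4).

A^⊗2:
  [3, ∞, 1, 8, 12]
  [-1, -18, 0, -8, -15]
  [-2, 9, 1, 17, 7]
  [21, 23, 17, 1, -3]
  [15, 24, 18, 2, 14]
A^⊗3:
  [10, 19, 13, -3, -2]
  [-10, -27, -9, -17, -24]
  [17, 0, 13, -3, -7]
  [3, 14, 3, 10, 12]
  [4, 15, 7, 14, 10]
A^⊗4:
  [-1, 10, 2, 9, 5]
  [-19, -36, -18, -26, -33]
  [-1, -9, -1, 1, -6]
  [12, 5, 15, -1, -2]
  [16, 6, 16, 3, -1]
Key observation: the optimum is the walk 3->2->2->2->4, with weight 18 + (-9) + (-9) + 1 = 1.
Optimal value attained by: walk 3->2->2->2->4.
Answer: (A^⊗4)[3][4] = 1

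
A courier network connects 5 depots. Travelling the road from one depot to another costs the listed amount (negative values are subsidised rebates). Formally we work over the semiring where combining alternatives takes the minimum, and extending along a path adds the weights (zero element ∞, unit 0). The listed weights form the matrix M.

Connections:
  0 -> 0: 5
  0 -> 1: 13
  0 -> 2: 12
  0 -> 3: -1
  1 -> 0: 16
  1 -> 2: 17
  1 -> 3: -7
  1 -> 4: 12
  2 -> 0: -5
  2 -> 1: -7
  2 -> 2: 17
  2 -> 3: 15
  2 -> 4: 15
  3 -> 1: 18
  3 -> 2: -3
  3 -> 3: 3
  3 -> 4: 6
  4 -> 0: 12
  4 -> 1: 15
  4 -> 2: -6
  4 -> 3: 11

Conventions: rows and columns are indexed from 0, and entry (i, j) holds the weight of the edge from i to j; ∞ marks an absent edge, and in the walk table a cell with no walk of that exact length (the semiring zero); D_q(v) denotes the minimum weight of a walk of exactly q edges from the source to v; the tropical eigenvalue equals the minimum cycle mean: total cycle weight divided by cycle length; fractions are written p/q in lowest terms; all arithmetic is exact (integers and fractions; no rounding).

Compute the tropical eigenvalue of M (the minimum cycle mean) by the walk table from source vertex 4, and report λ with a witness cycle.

q=0: [∞, ∞, ∞, ∞, 0]
q=1: [12, 15, -6, 11, ∞]
q=2: [-11, -13, 8, 8, 9]
q=3: [-6, 1, 1, -20, -1]
q=4: [-4, -6, -23, -17, -14]
q=5: [-28, -30, -20, -14, -11]
Optimal cycle mean attained by: cycle 1->3->2->1, total (-7) + (-3) + (-7), length 3.
Answer: λ = -17/3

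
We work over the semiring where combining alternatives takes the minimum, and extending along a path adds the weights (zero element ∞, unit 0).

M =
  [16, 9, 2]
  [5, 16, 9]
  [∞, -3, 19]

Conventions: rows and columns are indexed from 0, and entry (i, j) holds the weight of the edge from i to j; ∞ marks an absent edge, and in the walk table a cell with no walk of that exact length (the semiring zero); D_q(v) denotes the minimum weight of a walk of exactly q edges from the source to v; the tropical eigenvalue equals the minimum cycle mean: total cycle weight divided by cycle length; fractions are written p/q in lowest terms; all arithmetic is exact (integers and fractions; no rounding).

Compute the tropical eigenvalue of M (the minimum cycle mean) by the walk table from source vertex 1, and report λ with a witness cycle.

q=0: [∞, 0, ∞]
q=1: [5, 16, 9]
q=2: [21, 6, 7]
q=3: [11, 4, 15]
Optimal cycle mean attained by: cycle 0->2->1->0, total 2 + (-3) + 5, length 3.
Answer: λ = 4/3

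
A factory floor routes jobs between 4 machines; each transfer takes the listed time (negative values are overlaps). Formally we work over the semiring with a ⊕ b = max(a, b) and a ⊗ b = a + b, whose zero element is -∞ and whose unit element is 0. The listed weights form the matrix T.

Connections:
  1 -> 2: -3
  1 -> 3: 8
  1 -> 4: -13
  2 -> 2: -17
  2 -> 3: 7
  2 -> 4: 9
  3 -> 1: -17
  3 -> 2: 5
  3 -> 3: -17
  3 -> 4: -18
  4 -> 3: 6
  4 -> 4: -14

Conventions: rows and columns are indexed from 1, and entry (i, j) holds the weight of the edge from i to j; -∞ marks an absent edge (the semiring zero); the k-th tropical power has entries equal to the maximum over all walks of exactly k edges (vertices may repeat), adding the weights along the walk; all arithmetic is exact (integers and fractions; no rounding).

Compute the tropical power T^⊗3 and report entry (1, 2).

T^⊗2:
  [-9, 13, 4, 6]
  [-10, 12, 15, -5]
  [-34, -12, 12, 14]
  [-11, 11, -8, -12]
T^⊗3:
  [-13, 9, 20, 22]
  [-2, 20, 19, 21]
  [-5, 17, 20, 0]
  [-25, -3, 18, 20]
Key observation: the optimum is the walk 1->2->3->2, with weight (-3) + 7 + 5 = 9.
Optimal value attained by: walk 1->2->3->2.
Answer: (T^⊗3)[1][2] = 9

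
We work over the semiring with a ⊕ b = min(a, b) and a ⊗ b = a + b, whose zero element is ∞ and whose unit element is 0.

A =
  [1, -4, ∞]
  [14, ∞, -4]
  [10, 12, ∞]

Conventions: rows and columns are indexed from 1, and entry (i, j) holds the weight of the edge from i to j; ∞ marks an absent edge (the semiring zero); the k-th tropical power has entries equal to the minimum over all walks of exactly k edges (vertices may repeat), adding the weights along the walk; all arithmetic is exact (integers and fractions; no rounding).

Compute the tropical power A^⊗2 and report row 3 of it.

A^⊗2:
  [2, -3, -8]
  [6, 8, ∞]
  [11, 6, 8]
Answer: row 3 of A^⊗2 = [11, 6, 8]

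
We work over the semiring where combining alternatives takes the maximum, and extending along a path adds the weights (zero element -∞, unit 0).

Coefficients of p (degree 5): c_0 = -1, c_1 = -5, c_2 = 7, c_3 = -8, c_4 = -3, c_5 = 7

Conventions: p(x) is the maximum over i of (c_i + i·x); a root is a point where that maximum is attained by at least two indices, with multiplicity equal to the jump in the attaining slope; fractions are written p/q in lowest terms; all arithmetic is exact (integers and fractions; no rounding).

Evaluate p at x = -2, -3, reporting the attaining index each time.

p(-2) = max(-1+0·(-2)=-1, -5+1·(-2)=-7, 7+2·(-2)=3, -8+3·(-2)=-14, -3+4·(-2)=-11, 7+5·(-2)=-3) = 3 (attained by i=2)
p(-3) = max(-1+0·(-3)=-1, -5+1·(-3)=-8, 7+2·(-3)=1, -8+3·(-3)=-17, -3+4·(-3)=-15, 7+5·(-3)=-8) = 1 (attained by i=2)
Answer: p(-2) = 3; p(-3) = 1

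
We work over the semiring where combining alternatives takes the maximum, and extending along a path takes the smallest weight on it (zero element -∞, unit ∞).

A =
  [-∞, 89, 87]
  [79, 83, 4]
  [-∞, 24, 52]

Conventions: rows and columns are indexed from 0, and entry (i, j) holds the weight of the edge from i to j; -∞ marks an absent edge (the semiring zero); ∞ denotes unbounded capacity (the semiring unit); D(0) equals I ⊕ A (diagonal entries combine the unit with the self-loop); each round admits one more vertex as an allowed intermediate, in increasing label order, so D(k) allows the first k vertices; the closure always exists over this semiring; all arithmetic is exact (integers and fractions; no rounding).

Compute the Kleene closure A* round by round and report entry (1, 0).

D(0):
  [∞, 89, 87]
  [79, ∞, 4]
  [-∞, 24, ∞]
D(1):
  [∞, 89, 87]
  [79, ∞, 79]
  [-∞, 24, ∞]
D(2):
  [∞, 89, 87]
  [79, ∞, 79]
  [24, 24, ∞]
D(3):
  [∞, 89, 87]
  [79, ∞, 79]
  [24, 24, ∞]
Answer: A*[1][0] = 79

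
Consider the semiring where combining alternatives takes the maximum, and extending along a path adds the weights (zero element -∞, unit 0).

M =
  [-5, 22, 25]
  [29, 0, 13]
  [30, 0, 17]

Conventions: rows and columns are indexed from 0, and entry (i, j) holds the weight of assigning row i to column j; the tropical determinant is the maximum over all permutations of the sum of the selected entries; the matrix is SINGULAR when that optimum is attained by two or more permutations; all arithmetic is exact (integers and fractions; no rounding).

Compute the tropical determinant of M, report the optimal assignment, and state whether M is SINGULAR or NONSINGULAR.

σ = (0, 1, 2): (-5) + 0 + 17 = 12
σ = (0, 2, 1): (-5) + 13 + 0 = 8
σ = (1, 0, 2): 22 + 29 + 17 = 68
σ = (1, 2, 0): 22 + 13 + 30 = 65
σ = (2, 0, 1): 25 + 29 + 0 = 54
σ = (2, 1, 0): 25 + 0 + 30 = 55
Optimal value attained by: σ = (1, 0, 2).
Answer: det⊕(M) = 68; verdict: NONSINGULAR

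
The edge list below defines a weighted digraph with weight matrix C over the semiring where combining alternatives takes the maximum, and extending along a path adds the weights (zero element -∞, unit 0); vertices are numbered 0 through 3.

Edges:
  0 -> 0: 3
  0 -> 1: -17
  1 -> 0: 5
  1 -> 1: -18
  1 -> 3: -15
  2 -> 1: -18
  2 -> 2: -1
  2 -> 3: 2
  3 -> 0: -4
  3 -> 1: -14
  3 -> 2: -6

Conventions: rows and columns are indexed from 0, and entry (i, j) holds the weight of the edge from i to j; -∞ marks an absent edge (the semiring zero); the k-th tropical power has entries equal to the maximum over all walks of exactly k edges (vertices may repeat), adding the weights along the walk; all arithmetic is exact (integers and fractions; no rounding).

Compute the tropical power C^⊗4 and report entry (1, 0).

C^⊗2:
  [6, -14, -∞, -32]
  [8, -12, -21, -33]
  [-2, -12, -2, 1]
  [-1, -21, -7, -4]
C^⊗3:
  [9, -11, -38, -29]
  [11, -9, -22, -19]
  [1, -13, -3, 0]
  [2, -18, -8, -5]
C^⊗4:
  [12, -8, -35, -26]
  [14, -6, -23, -20]
  [4, -14, -4, -1]
  [5, -15, -9, -6]
Key observation: the optimum is the walk 1->0->0->0->0, with weight 5 + 3 + 3 + 3 = 14.
Optimal value attained by: walk 1->0->0->0->0.
Answer: (C^⊗4)[1][0] = 14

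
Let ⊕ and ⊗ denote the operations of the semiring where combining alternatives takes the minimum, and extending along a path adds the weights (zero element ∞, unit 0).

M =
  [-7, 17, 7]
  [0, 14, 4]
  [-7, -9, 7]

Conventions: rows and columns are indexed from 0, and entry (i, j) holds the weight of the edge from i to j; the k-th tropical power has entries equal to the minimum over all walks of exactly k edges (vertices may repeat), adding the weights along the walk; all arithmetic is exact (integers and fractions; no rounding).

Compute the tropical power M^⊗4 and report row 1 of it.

M^⊗2:
  [-14, -2, 0]
  [-7, -5, 7]
  [-14, -2, -5]
M^⊗3:
  [-21, -9, -7]
  [-14, -2, -1]
  [-21, -14, -7]
M^⊗4:
  [-28, -16, -14]
  [-21, -10, -7]
  [-28, -16, -14]
Answer: row 1 of M^⊗4 = [-21, -10, -7]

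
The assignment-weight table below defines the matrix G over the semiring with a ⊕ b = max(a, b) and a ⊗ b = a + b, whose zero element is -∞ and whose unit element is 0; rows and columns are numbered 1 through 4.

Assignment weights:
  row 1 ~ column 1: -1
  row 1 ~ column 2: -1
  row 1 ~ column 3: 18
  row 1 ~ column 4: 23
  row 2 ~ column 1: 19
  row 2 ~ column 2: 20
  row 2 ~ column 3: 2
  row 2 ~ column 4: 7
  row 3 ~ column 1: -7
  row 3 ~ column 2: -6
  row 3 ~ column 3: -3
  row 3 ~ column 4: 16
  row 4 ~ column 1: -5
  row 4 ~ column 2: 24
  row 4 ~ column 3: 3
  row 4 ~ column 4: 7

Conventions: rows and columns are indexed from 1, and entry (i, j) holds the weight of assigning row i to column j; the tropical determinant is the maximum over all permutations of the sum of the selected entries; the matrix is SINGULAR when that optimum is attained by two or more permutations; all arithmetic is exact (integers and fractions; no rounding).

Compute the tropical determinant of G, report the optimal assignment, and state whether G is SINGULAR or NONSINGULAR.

σ = (1, 2, 3, 4): (-1) + 20 + (-3) + 7 = 23
σ = (1, 2, 4, 3): (-1) + 20 + 16 + 3 = 38
σ = (1, 3, 2, 4): (-1) + 2 + (-6) + 7 = 2
σ = (1, 3, 4, 2): (-1) + 2 + 16 + 24 = 41
σ = (1, 4, 2, 3): (-1) + 7 + (-6) + 3 = 3
σ = (1, 4, 3, 2): (-1) + 7 + (-3) + 24 = 27
σ = (2, 1, 3, 4): (-1) + 19 + (-3) + 7 = 22
σ = (2, 1, 4, 3): (-1) + 19 + 16 + 3 = 37
σ = (2, 3, 1, 4): (-1) + 2 + (-7) + 7 = 1
σ = (2, 3, 4, 1): (-1) + 2 + 16 + (-5) = 12
σ = (2, 4, 1, 3): (-1) + 7 + (-7) + 3 = 2
σ = (2, 4, 3, 1): (-1) + 7 + (-3) + (-5) = -2
σ = (3, 1, 2, 4): 18 + 19 + (-6) + 7 = 38
σ = (3, 1, 4, 2): 18 + 19 + 16 + 24 = 77
σ = (3, 2, 1, 4): 18 + 20 + (-7) + 7 = 38
σ = (3, 2, 4, 1): 18 + 20 + 16 + (-5) = 49
σ = (3, 4, 1, 2): 18 + 7 + (-7) + 24 = 42
σ = (3, 4, 2, 1): 18 + 7 + (-6) + (-5) = 14
σ = (4, 1, 2, 3): 23 + 19 + (-6) + 3 = 39
σ = (4, 1, 3, 2): 23 + 19 + (-3) + 24 = 63
σ = (4, 2, 1, 3): 23 + 20 + (-7) + 3 = 39
σ = (4, 2, 3, 1): 23 + 20 + (-3) + (-5) = 35
σ = (4, 3, 1, 2): 23 + 2 + (-7) + 24 = 42
σ = (4, 3, 2, 1): 23 + 2 + (-6) + (-5) = 14
Optimal value attained by: σ = (3, 1, 4, 2).
Answer: det⊕(G) = 77; verdict: NONSINGULAR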